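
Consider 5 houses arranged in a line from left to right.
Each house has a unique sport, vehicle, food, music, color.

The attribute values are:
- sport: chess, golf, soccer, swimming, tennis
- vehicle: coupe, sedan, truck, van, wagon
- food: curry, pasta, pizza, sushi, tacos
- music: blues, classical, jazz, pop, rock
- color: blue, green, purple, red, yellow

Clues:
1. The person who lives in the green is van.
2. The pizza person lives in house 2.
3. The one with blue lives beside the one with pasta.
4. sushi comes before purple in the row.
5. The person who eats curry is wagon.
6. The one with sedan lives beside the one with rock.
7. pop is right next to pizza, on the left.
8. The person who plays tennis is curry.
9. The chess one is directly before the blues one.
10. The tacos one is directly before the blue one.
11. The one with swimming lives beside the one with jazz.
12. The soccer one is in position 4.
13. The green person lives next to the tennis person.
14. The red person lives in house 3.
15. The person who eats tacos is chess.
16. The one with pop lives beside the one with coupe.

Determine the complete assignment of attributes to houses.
Solution:

House | Sport | Vehicle | Food | Music | Color
----------------------------------------------
  1   | chess | truck | tacos | pop | yellow
  2   | swimming | coupe | pizza | blues | blue
  3   | golf | sedan | pasta | jazz | red
  4   | soccer | van | sushi | rock | green
  5   | tennis | wagon | curry | classical | purple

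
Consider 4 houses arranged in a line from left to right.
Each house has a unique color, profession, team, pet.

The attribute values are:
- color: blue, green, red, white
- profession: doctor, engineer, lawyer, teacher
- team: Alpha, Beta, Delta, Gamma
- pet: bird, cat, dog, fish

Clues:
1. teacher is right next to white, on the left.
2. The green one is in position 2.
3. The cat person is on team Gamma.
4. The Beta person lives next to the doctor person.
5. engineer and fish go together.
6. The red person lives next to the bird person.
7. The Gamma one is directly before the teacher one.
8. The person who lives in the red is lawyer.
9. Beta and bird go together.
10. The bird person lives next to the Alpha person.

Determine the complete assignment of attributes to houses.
Solution:

House | Color | Profession | Team | Pet
---------------------------------------
  1   | red | lawyer | Gamma | cat
  2   | green | teacher | Beta | bird
  3   | white | doctor | Alpha | dog
  4   | blue | engineer | Delta | fish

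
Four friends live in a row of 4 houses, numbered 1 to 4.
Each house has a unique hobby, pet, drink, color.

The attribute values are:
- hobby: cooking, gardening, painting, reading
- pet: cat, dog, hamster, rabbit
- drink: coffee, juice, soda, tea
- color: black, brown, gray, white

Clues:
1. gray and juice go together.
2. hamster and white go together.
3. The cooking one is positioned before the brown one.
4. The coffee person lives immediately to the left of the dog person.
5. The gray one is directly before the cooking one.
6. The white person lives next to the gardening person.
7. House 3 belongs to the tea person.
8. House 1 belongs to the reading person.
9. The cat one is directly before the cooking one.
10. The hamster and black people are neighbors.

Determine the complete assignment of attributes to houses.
Solution:

House | Hobby | Pet | Drink | Color
-----------------------------------
  1   | reading | cat | juice | gray
  2   | cooking | hamster | coffee | white
  3   | gardening | dog | tea | black
  4   | painting | rabbit | soda | brown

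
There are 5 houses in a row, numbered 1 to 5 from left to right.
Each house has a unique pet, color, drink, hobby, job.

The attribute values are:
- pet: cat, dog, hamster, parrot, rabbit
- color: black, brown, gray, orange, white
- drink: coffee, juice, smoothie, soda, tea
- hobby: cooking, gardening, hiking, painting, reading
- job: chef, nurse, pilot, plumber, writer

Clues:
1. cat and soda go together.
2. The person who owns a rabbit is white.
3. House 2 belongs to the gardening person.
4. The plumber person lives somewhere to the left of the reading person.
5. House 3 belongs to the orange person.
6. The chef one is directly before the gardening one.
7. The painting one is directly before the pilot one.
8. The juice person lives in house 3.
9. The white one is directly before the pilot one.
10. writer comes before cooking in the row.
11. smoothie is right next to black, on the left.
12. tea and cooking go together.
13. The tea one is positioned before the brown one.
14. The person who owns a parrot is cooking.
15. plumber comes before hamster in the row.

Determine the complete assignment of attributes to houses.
Solution:

House | Pet | Color | Drink | Hobby | Job
-----------------------------------------
  1   | rabbit | white | smoothie | painting | chef
  2   | cat | black | soda | gardening | pilot
  3   | dog | orange | juice | hiking | writer
  4   | parrot | gray | tea | cooking | plumber
  5   | hamster | brown | coffee | reading | nurse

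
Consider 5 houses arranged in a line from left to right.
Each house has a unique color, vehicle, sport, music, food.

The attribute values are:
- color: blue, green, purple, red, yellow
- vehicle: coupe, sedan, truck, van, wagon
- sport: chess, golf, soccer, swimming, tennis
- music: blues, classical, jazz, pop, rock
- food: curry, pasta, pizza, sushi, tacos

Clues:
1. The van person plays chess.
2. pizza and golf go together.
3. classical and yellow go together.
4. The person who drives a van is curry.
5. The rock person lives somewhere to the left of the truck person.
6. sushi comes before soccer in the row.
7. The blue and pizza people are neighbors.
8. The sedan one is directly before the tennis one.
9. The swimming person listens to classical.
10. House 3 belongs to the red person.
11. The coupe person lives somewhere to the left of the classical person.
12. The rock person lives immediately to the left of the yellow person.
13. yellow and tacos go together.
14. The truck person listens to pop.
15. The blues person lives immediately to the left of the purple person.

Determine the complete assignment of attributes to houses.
Solution:

House | Color | Vehicle | Sport | Music | Food
----------------------------------------------
  1   | blue | van | chess | blues | curry
  2   | purple | sedan | golf | jazz | pizza
  3   | red | coupe | tennis | rock | sushi
  4   | yellow | wagon | swimming | classical | tacos
  5   | green | truck | soccer | pop | pasta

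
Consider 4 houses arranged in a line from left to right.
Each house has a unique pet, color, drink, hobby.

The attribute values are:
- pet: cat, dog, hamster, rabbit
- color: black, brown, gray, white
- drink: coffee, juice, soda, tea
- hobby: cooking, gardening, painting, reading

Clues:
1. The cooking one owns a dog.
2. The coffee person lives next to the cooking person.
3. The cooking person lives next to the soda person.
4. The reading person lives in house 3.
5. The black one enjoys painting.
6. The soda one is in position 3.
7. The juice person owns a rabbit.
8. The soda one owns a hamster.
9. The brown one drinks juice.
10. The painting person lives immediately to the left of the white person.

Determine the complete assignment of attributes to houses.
Solution:

House | Pet | Color | Drink | Hobby
-----------------------------------
  1   | cat | black | coffee | painting
  2   | dog | white | tea | cooking
  3   | hamster | gray | soda | reading
  4   | rabbit | brown | juice | gardening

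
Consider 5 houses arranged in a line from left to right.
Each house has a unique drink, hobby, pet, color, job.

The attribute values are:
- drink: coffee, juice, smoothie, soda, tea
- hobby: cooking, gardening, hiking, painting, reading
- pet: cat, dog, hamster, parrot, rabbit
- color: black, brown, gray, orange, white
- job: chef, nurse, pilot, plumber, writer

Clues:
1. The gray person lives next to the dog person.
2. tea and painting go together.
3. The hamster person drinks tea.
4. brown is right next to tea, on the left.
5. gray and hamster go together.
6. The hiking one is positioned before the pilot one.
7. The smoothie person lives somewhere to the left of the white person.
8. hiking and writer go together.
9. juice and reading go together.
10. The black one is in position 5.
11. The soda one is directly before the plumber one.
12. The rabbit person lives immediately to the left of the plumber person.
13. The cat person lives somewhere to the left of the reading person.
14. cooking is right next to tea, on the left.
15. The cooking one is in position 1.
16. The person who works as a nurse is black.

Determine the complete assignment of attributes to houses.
Solution:

House | Drink | Hobby | Pet | Color | Job
-----------------------------------------
  1   | soda | cooking | rabbit | brown | chef
  2   | tea | painting | hamster | gray | plumber
  3   | smoothie | hiking | dog | orange | writer
  4   | coffee | gardening | cat | white | pilot
  5   | juice | reading | parrot | black | nurse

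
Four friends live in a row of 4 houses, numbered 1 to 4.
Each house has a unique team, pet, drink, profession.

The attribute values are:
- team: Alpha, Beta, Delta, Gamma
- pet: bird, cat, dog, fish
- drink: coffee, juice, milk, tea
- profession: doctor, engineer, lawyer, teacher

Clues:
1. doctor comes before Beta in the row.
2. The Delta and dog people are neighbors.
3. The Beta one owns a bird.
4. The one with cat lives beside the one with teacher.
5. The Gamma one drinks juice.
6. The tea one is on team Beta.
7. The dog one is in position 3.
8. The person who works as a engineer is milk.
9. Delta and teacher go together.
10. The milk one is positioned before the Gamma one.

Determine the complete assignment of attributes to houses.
Solution:

House | Team | Pet | Drink | Profession
---------------------------------------
  1   | Alpha | cat | milk | engineer
  2   | Delta | fish | coffee | teacher
  3   | Gamma | dog | juice | doctor
  4   | Beta | bird | tea | lawyer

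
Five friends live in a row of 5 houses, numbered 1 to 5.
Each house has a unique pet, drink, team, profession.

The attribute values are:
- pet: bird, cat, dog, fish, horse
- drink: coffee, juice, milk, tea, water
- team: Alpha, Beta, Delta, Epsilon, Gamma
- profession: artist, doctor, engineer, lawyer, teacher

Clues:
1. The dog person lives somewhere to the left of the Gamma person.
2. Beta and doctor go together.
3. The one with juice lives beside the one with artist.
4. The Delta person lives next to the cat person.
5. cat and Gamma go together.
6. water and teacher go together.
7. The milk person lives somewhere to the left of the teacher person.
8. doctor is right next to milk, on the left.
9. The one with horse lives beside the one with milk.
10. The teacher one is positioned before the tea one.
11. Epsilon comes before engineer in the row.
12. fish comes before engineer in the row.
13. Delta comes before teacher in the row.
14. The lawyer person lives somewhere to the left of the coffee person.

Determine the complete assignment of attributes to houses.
Solution:

House | Pet | Drink | Team | Profession
---------------------------------------
  1   | horse | juice | Beta | doctor
  2   | dog | milk | Delta | artist
  3   | cat | water | Gamma | teacher
  4   | fish | tea | Epsilon | lawyer
  5   | bird | coffee | Alpha | engineer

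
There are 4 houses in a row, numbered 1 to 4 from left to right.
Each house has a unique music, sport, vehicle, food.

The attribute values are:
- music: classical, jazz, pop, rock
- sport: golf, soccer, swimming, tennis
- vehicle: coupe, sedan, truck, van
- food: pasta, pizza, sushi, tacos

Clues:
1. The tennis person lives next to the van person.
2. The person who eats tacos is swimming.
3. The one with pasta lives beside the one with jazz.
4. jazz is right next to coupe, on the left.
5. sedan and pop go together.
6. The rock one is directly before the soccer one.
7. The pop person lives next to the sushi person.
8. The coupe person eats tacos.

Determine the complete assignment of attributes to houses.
Solution:

House | Music | Sport | Vehicle | Food
--------------------------------------
  1   | pop | tennis | sedan | pasta
  2   | jazz | golf | van | sushi
  3   | rock | swimming | coupe | tacos
  4   | classical | soccer | truck | pizza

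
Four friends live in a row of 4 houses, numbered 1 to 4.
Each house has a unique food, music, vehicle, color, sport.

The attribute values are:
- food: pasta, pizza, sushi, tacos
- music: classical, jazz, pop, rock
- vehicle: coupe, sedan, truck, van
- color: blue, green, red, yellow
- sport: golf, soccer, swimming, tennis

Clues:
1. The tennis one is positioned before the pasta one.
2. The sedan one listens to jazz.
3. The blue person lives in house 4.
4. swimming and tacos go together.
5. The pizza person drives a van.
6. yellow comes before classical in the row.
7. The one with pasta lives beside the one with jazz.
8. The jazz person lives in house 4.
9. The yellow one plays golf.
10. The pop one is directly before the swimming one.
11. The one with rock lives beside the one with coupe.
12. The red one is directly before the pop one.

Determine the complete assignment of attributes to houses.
Solution:

House | Food | Music | Vehicle | Color | Sport
----------------------------------------------
  1   | pizza | rock | van | yellow | golf
  2   | sushi | classical | coupe | red | tennis
  3   | pasta | pop | truck | green | soccer
  4   | tacos | jazz | sedan | blue | swimming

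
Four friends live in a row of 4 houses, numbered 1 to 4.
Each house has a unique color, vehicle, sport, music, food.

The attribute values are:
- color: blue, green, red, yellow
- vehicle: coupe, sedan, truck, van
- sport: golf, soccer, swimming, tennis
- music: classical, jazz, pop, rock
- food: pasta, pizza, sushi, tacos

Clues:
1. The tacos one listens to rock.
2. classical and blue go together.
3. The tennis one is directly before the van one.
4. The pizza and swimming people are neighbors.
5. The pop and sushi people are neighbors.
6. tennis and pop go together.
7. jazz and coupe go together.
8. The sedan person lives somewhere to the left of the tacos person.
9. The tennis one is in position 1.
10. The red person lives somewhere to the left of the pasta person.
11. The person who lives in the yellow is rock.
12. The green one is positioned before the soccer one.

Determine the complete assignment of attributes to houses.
Solution:

House | Color | Vehicle | Sport | Music | Food
----------------------------------------------
  1   | red | sedan | tennis | pop | pizza
  2   | blue | van | swimming | classical | sushi
  3   | green | coupe | golf | jazz | pasta
  4   | yellow | truck | soccer | rock | tacos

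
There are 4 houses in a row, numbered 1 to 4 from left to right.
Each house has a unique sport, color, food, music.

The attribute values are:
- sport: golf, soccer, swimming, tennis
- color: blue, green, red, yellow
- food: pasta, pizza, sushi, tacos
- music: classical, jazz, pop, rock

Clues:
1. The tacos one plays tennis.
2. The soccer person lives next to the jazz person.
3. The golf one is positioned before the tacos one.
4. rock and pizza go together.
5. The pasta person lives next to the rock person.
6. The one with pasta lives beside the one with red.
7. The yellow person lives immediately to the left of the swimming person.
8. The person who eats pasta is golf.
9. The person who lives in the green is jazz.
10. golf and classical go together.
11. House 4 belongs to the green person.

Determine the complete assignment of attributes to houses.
Solution:

House | Sport | Color | Food | Music
------------------------------------
  1   | golf | yellow | pasta | classical
  2   | swimming | red | pizza | rock
  3   | soccer | blue | sushi | pop
  4   | tennis | green | tacos | jazz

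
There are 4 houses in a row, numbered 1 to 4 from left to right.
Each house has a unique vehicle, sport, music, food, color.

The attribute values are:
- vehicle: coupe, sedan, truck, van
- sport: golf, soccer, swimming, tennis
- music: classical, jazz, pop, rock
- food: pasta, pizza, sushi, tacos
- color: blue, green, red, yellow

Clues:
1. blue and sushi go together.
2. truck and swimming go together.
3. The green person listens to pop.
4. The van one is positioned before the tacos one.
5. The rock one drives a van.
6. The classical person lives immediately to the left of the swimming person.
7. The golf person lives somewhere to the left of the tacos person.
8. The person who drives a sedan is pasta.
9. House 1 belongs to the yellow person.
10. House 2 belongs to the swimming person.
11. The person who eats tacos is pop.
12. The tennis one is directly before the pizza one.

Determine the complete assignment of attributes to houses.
Solution:

House | Vehicle | Sport | Music | Food | Color
----------------------------------------------
  1   | sedan | tennis | classical | pasta | yellow
  2   | truck | swimming | jazz | pizza | red
  3   | van | golf | rock | sushi | blue
  4   | coupe | soccer | pop | tacos | green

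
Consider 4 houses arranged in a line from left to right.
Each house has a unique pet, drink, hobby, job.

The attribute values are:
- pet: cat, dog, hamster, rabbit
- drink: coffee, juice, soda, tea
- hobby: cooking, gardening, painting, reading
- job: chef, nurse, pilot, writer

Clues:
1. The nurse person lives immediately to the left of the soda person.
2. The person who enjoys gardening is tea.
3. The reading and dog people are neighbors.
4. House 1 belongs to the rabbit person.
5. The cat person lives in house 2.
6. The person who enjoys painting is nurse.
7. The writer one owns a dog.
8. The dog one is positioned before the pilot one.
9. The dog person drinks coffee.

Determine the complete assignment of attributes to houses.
Solution:

House | Pet | Drink | Hobby | Job
---------------------------------
  1   | rabbit | juice | painting | nurse
  2   | cat | soda | reading | chef
  3   | dog | coffee | cooking | writer
  4   | hamster | tea | gardening | pilot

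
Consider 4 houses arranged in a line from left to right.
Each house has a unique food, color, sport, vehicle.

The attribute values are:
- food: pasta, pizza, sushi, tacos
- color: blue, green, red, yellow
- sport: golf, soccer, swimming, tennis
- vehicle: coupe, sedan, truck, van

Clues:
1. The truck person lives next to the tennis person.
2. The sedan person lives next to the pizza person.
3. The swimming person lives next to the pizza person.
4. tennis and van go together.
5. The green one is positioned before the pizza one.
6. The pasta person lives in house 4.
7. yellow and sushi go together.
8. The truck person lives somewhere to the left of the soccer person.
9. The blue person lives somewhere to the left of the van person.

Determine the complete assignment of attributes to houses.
Solution:

House | Food | Color | Sport | Vehicle
--------------------------------------
  1   | tacos | green | swimming | sedan
  2   | pizza | blue | golf | truck
  3   | sushi | yellow | tennis | van
  4   | pasta | red | soccer | coupe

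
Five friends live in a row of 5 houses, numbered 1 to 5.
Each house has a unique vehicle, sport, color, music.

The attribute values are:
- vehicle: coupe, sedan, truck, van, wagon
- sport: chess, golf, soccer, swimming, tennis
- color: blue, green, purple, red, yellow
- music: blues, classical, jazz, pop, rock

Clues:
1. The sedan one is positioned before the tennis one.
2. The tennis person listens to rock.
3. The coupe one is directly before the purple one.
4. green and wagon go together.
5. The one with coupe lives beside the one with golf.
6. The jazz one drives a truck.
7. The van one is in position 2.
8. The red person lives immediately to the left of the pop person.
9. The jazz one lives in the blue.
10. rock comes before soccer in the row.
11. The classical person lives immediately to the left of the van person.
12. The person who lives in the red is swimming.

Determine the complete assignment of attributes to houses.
Solution:

House | Vehicle | Sport | Color | Music
---------------------------------------
  1   | coupe | swimming | red | classical
  2   | van | golf | purple | pop
  3   | sedan | chess | yellow | blues
  4   | wagon | tennis | green | rock
  5   | truck | soccer | blue | jazz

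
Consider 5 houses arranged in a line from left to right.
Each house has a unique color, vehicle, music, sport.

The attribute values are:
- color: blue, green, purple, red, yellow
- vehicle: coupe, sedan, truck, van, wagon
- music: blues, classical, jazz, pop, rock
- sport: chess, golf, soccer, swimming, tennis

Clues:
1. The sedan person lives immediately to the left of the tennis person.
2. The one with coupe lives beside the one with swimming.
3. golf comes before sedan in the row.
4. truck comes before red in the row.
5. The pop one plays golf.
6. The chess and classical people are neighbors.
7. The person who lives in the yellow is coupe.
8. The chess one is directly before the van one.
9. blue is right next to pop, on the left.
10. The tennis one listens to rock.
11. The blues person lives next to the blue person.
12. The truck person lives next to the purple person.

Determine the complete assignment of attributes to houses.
Solution:

House | Color | Vehicle | Music | Sport
---------------------------------------
  1   | yellow | coupe | blues | chess
  2   | blue | van | classical | swimming
  3   | green | truck | pop | golf
  4   | purple | sedan | jazz | soccer
  5   | red | wagon | rock | tennis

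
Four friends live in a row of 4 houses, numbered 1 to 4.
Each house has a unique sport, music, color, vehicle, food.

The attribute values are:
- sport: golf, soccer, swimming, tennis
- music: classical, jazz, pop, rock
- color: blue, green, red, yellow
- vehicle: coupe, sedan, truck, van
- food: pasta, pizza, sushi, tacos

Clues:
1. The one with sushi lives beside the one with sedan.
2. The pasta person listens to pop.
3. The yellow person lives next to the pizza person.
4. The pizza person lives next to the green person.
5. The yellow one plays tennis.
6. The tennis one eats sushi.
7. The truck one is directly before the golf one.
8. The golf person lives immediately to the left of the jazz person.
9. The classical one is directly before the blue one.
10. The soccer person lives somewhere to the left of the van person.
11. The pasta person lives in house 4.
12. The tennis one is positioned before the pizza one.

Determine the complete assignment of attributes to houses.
Solution:

House | Sport | Music | Color | Vehicle | Food
----------------------------------------------
  1   | tennis | classical | yellow | truck | sushi
  2   | golf | rock | blue | sedan | pizza
  3   | soccer | jazz | green | coupe | tacos
  4   | swimming | pop | red | van | pasta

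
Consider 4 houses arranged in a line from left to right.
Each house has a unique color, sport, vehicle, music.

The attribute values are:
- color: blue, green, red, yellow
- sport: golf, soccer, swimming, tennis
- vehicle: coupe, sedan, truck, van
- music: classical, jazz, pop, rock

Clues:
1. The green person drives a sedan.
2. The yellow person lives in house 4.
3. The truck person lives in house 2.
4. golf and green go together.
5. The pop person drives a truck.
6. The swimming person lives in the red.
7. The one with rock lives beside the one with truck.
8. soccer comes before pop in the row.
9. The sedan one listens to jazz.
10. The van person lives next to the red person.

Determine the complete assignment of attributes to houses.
Solution:

House | Color | Sport | Vehicle | Music
---------------------------------------
  1   | blue | soccer | van | rock
  2   | red | swimming | truck | pop
  3   | green | golf | sedan | jazz
  4   | yellow | tennis | coupe | classical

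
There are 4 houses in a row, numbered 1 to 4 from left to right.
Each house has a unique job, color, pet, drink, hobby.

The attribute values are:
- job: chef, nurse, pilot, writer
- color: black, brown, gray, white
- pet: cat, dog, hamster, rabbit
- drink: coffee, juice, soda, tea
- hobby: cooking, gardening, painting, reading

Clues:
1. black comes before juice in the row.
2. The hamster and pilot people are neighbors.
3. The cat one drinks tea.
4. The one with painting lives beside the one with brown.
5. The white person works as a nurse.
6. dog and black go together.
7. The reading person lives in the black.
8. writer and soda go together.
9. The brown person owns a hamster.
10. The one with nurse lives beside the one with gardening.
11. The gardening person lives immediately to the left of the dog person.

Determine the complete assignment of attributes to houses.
Solution:

House | Job | Color | Pet | Drink | Hobby
-----------------------------------------
  1   | nurse | white | cat | tea | painting
  2   | writer | brown | hamster | soda | gardening
  3   | pilot | black | dog | coffee | reading
  4   | chef | gray | rabbit | juice | cooking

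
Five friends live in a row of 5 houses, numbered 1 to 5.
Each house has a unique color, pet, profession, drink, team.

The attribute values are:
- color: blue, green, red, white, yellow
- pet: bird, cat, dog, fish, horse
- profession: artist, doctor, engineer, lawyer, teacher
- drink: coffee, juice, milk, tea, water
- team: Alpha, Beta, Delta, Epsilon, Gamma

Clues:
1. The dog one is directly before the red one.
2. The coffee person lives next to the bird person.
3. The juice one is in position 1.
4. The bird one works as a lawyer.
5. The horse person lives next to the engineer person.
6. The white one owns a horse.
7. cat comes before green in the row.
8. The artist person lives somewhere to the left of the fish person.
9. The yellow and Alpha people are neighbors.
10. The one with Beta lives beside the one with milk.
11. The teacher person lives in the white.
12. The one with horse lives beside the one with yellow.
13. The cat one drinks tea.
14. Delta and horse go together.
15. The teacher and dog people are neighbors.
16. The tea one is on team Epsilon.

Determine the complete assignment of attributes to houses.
Solution:

House | Color | Pet | Profession | Drink | Team
-----------------------------------------------
  1   | white | horse | teacher | juice | Delta
  2   | yellow | dog | engineer | coffee | Beta
  3   | red | bird | lawyer | milk | Alpha
  4   | blue | cat | artist | tea | Epsilon
  5   | green | fish | doctor | water | Gamma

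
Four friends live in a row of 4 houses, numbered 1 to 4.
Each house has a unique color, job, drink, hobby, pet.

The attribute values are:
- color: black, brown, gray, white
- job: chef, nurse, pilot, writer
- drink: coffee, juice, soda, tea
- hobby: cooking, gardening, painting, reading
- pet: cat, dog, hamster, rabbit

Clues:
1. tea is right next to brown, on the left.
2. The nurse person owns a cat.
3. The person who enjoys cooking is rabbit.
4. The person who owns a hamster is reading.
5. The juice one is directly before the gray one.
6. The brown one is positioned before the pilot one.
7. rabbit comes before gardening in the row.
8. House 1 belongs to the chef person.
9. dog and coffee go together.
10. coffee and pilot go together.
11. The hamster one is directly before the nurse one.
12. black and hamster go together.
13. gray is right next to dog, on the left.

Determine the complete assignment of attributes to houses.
Solution:

House | Color | Job | Drink | Hobby | Pet
-----------------------------------------
  1   | black | chef | tea | reading | hamster
  2   | brown | nurse | juice | painting | cat
  3   | gray | writer | soda | cooking | rabbit
  4   | white | pilot | coffee | gardening | dog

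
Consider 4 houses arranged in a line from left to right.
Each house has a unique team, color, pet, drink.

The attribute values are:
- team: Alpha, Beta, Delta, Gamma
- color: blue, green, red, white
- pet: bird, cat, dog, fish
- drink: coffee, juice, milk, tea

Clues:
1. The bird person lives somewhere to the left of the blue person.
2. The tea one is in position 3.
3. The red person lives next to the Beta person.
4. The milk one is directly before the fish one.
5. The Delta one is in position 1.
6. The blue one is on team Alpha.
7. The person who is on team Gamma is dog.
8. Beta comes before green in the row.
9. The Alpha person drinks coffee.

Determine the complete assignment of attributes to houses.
Solution:

House | Team | Color | Pet | Drink
----------------------------------
  1   | Delta | red | bird | milk
  2   | Beta | white | fish | juice
  3   | Gamma | green | dog | tea
  4   | Alpha | blue | cat | coffee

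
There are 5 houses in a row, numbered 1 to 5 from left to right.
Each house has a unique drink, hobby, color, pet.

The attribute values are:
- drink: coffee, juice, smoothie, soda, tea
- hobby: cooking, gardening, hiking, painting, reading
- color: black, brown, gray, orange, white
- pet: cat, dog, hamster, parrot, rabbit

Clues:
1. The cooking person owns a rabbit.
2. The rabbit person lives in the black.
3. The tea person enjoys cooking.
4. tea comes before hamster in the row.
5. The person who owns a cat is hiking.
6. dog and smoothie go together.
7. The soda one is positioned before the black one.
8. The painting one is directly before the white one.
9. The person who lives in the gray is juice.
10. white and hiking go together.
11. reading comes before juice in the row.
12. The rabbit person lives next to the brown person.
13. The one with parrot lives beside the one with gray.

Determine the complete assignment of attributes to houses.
Solution:

House | Drink | Hobby | Color | Pet
-----------------------------------
  1   | smoothie | painting | orange | dog
  2   | soda | hiking | white | cat
  3   | tea | cooking | black | rabbit
  4   | coffee | reading | brown | parrot
  5   | juice | gardening | gray | hamster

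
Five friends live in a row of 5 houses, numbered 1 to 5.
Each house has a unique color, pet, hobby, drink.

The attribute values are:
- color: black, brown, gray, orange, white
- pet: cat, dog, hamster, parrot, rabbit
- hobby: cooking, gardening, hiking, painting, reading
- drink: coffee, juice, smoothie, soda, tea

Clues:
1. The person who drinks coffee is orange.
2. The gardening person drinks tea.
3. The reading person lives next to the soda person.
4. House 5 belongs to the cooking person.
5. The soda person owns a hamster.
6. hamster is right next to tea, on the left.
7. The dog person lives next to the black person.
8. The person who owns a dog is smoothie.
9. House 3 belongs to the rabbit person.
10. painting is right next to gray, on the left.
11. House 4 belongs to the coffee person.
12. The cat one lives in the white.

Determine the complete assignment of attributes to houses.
Solution:

House | Color | Pet | Hobby | Drink
-----------------------------------
  1   | brown | dog | reading | smoothie
  2   | black | hamster | painting | soda
  3   | gray | rabbit | gardening | tea
  4   | orange | parrot | hiking | coffee
  5   | white | cat | cooking | juice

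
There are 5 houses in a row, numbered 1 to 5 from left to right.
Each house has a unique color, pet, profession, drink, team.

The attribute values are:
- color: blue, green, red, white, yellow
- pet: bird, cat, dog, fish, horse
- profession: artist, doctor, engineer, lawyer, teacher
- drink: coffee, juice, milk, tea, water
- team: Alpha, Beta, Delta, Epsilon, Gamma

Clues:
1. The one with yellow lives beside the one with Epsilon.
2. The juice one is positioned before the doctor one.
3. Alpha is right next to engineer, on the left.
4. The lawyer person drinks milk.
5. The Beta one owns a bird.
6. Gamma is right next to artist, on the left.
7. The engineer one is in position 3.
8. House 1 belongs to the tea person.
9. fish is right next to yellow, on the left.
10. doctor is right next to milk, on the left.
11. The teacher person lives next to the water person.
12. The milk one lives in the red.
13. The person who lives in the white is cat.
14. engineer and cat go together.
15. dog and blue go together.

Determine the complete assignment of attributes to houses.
Solution:

House | Color | Pet | Profession | Drink | Team
-----------------------------------------------
  1   | green | fish | teacher | tea | Gamma
  2   | yellow | horse | artist | water | Alpha
  3   | white | cat | engineer | juice | Epsilon
  4   | blue | dog | doctor | coffee | Delta
  5   | red | bird | lawyer | milk | Beta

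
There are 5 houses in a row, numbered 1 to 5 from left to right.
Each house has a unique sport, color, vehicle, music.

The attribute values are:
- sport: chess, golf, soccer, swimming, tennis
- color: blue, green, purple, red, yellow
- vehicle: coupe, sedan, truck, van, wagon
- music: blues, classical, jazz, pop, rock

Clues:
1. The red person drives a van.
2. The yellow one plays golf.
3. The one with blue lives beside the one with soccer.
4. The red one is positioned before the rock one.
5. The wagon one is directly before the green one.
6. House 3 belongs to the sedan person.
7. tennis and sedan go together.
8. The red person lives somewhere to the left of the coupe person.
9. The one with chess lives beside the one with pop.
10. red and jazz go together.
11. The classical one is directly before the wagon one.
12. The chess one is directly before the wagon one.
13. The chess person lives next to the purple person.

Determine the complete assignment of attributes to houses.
Solution:

House | Sport | Color | Vehicle | Music
---------------------------------------
  1   | chess | blue | truck | classical
  2   | soccer | purple | wagon | pop
  3   | tennis | green | sedan | blues
  4   | swimming | red | van | jazz
  5   | golf | yellow | coupe | rock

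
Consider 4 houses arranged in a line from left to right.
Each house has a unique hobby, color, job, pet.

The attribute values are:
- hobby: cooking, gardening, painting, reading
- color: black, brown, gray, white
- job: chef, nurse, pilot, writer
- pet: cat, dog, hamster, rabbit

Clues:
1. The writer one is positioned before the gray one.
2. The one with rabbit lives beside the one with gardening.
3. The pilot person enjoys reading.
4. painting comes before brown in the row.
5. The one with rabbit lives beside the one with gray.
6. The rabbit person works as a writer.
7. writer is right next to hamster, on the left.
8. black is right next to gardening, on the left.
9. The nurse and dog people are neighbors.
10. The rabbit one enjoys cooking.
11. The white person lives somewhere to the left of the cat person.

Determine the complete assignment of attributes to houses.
Solution:

House | Hobby | Color | Job | Pet
---------------------------------
  1   | cooking | black | writer | rabbit
  2   | gardening | gray | nurse | hamster
  3   | painting | white | chef | dog
  4   | reading | brown | pilot | cat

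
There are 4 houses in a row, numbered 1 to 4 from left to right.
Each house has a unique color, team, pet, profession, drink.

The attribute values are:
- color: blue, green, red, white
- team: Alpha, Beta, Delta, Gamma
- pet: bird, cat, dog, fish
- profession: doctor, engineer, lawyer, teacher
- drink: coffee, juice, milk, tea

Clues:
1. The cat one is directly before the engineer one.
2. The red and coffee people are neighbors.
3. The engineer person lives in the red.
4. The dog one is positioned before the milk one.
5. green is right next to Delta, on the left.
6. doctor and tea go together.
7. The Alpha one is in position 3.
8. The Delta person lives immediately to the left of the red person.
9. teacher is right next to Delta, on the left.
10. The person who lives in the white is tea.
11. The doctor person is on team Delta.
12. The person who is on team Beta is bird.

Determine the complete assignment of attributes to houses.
Solution:

House | Color | Team | Pet | Profession | Drink
-----------------------------------------------
  1   | green | Gamma | dog | teacher | juice
  2   | white | Delta | cat | doctor | tea
  3   | red | Alpha | fish | engineer | milk
  4   | blue | Beta | bird | lawyer | coffee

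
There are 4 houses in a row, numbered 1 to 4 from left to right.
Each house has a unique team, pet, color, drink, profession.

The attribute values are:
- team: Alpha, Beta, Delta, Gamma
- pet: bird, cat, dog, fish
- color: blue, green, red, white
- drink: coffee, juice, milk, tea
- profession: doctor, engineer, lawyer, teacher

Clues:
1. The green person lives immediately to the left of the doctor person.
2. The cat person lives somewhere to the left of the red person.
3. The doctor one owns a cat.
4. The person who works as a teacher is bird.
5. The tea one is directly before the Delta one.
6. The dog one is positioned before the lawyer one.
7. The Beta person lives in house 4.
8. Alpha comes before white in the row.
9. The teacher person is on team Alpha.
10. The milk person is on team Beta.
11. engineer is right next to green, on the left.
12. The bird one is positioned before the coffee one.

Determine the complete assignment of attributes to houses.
Solution:

House | Team | Pet | Color | Drink | Profession
-----------------------------------------------
  1   | Gamma | dog | blue | juice | engineer
  2   | Alpha | bird | green | tea | teacher
  3   | Delta | cat | white | coffee | doctor
  4   | Beta | fish | red | milk | lawyer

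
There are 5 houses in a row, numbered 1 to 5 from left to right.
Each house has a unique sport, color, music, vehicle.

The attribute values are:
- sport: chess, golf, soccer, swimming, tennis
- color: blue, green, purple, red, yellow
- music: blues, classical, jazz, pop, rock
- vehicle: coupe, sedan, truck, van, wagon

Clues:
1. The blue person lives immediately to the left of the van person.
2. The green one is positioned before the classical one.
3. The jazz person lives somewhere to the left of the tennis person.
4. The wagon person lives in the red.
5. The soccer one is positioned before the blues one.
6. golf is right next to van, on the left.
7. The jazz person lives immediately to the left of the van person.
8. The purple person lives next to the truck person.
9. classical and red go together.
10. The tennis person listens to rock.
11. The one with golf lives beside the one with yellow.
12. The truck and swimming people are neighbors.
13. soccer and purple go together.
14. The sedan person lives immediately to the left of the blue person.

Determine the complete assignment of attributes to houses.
Solution:

House | Sport | Color | Music | Vehicle
---------------------------------------
  1   | soccer | purple | pop | sedan
  2   | golf | blue | jazz | truck
  3   | swimming | yellow | blues | van
  4   | tennis | green | rock | coupe
  5   | chess | red | classical | wagon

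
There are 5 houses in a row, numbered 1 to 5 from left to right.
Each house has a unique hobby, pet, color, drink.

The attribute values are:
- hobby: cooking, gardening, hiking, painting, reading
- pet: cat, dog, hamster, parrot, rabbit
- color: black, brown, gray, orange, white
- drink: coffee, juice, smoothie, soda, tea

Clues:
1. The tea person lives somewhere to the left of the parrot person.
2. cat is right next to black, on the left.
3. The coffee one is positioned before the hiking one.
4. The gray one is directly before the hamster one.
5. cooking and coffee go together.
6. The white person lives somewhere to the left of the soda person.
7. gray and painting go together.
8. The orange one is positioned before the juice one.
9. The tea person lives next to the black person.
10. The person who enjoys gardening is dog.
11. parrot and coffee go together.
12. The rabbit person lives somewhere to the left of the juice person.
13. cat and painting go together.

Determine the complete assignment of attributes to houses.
Solution:

House | Hobby | Pet | Color | Drink
-----------------------------------
  1   | painting | cat | gray | tea
  2   | reading | hamster | black | smoothie
  3   | cooking | parrot | white | coffee
  4   | hiking | rabbit | orange | soda
  5   | gardening | dog | brown | juice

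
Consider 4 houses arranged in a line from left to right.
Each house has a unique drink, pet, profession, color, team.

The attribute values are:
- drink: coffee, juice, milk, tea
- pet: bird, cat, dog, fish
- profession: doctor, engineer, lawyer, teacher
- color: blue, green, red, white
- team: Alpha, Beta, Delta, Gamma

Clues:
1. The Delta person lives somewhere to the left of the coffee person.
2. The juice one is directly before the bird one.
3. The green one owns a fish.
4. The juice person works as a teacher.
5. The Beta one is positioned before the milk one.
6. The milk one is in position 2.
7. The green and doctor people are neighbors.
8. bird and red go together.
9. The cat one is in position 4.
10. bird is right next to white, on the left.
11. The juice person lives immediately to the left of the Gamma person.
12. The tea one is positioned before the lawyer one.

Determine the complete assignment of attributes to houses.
Solution:

House | Drink | Pet | Profession | Color | Team
-----------------------------------------------
  1   | juice | fish | teacher | green | Beta
  2   | milk | bird | doctor | red | Gamma
  3   | tea | dog | engineer | white | Delta
  4   | coffee | cat | lawyer | blue | Alpha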